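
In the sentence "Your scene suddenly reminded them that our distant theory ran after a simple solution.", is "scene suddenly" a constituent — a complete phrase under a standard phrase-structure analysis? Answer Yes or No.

"scene" belongs to the noun phrase "your scene" while "suddenly" belongs to the verb phrase "suddenly reminded them that our distant theory ran after a simple solution"; a span that runs across that boundary is not a single phrase.

No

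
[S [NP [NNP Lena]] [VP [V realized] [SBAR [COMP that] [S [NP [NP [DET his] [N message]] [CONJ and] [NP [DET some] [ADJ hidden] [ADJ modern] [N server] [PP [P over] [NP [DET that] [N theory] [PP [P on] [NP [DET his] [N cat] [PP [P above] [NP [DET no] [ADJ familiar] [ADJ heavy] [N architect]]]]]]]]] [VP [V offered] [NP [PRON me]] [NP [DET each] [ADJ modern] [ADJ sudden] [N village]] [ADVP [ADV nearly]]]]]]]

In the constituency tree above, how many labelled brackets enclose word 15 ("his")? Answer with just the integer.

11

Path from the root down to the word: S → VP → SBAR → S → NP → NP → PP → NP → PP → NP → DET. That is 11 enclosing brackets.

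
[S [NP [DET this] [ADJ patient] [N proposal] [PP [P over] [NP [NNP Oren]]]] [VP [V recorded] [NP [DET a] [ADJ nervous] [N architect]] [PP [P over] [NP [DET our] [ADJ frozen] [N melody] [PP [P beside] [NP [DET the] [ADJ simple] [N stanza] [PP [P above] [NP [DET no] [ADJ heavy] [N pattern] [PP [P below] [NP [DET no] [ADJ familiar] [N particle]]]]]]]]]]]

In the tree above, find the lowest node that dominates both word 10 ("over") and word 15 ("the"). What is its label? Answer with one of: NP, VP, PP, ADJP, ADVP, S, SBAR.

PP

Both words fall inside [PP over our frozen melody beside the simple stanza above no heavy pattern below no familiar particle] (words 10–25), and no smaller constituent contains them both. Label: PP.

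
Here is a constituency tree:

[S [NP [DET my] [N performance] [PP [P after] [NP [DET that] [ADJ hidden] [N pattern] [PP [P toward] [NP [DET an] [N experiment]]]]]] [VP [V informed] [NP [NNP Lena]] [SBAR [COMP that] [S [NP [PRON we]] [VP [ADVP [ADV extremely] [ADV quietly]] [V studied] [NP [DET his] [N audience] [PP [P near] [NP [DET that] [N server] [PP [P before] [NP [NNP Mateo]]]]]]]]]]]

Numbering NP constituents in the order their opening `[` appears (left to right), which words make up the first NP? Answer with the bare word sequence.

my performance after that hidden pattern toward an experiment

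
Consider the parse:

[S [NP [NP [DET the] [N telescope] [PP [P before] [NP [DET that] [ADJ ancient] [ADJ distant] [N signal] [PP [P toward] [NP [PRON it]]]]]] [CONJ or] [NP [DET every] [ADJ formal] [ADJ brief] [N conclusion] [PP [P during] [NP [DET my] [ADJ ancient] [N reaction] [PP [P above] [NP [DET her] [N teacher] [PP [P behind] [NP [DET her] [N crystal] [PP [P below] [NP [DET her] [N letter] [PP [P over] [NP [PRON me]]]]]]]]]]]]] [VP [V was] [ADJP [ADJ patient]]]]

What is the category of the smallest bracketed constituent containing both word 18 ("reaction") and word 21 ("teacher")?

The smallest bracket enclosing both words is [NP my ancient reaction above her teacher behind her crystal below her letter over me], so the label is NP.

NP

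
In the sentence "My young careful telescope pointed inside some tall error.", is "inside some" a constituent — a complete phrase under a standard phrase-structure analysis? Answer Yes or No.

No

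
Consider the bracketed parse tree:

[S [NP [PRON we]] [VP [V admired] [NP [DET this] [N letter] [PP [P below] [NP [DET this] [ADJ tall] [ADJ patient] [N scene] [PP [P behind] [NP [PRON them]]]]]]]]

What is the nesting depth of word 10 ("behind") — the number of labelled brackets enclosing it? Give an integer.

7

Counting open brackets not yet closed at "behind": [S [VP [NP [PP [NP [PP [P = 7.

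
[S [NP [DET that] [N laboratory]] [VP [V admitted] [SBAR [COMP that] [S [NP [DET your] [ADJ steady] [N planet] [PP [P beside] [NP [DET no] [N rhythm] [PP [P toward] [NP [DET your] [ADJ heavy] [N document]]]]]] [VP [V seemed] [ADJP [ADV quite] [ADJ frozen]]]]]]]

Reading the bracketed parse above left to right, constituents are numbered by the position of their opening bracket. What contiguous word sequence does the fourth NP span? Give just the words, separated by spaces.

your heavy document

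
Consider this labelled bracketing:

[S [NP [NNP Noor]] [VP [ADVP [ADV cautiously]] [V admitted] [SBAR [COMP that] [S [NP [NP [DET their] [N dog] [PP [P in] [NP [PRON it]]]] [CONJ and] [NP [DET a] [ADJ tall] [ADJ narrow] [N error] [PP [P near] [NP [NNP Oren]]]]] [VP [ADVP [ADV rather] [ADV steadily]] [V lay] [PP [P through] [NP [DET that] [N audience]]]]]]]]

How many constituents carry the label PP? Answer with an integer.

3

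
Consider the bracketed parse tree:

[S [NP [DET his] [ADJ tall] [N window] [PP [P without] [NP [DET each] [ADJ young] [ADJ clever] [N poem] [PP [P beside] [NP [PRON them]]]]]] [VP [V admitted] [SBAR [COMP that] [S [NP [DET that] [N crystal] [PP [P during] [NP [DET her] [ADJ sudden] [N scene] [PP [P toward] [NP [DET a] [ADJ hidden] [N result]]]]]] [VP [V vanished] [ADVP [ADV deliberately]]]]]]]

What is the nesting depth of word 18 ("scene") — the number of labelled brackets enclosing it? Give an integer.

8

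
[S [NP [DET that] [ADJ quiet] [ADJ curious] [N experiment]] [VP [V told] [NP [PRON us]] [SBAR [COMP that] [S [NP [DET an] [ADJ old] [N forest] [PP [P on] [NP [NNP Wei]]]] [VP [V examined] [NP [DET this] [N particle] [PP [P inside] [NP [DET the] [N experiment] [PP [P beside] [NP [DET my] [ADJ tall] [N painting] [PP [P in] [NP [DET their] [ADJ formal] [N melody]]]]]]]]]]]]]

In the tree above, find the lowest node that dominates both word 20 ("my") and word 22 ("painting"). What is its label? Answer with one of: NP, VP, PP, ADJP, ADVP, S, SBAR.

NP

Both words fall inside [NP my tall painting in their formal melody] (words 20–26), and no smaller constituent contains them both. Label: NP.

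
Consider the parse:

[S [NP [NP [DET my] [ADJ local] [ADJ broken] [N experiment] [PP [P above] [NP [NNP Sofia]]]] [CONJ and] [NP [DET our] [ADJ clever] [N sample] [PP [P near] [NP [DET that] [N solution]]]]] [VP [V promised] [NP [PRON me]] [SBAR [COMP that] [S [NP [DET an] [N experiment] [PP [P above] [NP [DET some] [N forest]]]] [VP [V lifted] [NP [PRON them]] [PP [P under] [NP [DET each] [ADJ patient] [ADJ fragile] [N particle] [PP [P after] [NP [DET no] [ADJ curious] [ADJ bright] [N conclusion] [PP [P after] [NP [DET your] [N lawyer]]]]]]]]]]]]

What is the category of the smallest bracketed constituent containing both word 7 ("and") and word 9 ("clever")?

NP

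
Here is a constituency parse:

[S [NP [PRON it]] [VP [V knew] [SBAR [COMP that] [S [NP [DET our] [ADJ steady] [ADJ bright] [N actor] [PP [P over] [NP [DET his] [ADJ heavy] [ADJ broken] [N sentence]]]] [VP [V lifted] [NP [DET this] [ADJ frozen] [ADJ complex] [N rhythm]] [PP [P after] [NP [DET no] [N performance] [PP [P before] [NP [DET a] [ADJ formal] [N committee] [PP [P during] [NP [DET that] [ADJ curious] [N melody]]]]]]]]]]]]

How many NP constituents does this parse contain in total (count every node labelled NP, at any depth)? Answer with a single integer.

7

The NP constituents are: [NP it]; [NP our steady bright actor over his heavy broken sentence]; [NP his heavy broken sentence]; [NP this frozen complex rhythm]; [NP no performance before a formal committee during that curious melody]; [NP a formal committee during that curious melody] …. Total: 7.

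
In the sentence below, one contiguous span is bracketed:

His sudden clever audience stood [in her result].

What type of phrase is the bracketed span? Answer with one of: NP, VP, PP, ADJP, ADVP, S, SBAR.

PP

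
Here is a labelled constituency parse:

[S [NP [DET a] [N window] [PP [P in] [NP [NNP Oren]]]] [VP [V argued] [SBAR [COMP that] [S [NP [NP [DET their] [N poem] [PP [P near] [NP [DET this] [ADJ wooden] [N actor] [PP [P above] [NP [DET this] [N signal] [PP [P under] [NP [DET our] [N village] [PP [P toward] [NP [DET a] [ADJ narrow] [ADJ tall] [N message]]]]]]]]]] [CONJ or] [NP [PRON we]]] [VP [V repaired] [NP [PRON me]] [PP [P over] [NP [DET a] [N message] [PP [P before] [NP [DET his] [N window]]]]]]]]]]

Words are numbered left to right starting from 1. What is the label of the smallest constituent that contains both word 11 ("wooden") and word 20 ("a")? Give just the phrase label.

Both words fall inside [NP this wooden actor above this signal under our village toward a narrow tall message] (words 10–23), and no smaller constituent contains them both. Label: NP.

NP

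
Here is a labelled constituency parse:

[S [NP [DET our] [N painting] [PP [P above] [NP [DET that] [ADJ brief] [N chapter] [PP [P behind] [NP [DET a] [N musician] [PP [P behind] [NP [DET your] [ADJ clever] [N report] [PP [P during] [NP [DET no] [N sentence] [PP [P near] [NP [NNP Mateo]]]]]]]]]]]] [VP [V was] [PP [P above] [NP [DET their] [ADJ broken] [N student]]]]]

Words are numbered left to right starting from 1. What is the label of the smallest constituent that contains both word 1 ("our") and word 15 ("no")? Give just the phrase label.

Word 1 lies under S → NP → DET; word 15 lies under S → NP → PP → NP → PP → NP → PP → NP → PP → NP → DET. The lowest shared node is the NP.

NP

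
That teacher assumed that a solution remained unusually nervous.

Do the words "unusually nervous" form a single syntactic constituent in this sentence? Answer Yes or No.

Yes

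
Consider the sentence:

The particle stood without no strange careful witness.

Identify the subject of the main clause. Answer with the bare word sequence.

In the main clause the verb is "stood"; the NP preceding it, "the particle", is the subject.

the particle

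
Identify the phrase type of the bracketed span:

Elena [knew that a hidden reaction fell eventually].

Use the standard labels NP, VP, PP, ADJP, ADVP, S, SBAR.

"knew" is the head of the bracketed span, so the span is a verb phrase: VP.

VP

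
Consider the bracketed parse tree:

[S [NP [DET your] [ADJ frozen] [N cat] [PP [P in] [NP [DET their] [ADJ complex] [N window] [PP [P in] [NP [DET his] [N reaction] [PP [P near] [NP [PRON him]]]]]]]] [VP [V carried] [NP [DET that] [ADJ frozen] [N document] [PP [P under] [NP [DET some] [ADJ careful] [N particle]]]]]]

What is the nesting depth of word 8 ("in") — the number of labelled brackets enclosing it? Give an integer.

6

Path from the root down to the word: S → NP → PP → NP → PP → P. That is 6 enclosing brackets.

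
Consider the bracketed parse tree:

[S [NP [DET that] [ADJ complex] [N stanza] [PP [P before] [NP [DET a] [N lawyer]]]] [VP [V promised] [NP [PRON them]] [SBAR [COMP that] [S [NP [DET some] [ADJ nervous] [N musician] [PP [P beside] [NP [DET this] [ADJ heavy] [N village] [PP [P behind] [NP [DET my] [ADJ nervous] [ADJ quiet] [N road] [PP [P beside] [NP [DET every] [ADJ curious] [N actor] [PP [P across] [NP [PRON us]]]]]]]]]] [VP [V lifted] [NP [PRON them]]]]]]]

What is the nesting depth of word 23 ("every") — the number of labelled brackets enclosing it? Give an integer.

12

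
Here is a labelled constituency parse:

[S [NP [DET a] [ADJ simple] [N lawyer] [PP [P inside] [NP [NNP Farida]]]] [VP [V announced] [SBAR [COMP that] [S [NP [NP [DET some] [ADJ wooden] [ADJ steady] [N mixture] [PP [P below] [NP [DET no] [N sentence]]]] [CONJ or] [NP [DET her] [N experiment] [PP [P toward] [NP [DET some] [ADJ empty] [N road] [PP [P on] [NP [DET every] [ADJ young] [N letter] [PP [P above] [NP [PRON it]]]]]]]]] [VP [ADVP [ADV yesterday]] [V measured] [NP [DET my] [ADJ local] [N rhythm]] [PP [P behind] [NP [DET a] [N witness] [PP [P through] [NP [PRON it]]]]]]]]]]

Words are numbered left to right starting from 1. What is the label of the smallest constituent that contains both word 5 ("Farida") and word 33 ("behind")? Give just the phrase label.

S

Both words fall inside [S a simple lawyer inside Farida announced that some wooden steady mixture below no sentence or her experiment toward some empty road on every young letter above it yesterday measured my local rhythm behind a witness through it] (words 1–37), and no smaller constituent contains them both. Label: S.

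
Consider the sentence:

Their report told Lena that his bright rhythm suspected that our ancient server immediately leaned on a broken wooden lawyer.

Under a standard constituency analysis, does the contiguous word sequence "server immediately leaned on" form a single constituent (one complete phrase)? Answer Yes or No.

No

The sequence begins inside the noun phrase "our ancient server" and ends inside the verb phrase "immediately leaned on a broken wooden lawyer"; it crosses a phrase boundary, so no single node in the tree spans exactly those words.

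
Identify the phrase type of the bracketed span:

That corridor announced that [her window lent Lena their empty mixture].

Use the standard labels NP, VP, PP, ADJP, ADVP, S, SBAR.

The bracketed span "her window lent Lena their empty mixture" is headed by "lent", making it a clause (S).

S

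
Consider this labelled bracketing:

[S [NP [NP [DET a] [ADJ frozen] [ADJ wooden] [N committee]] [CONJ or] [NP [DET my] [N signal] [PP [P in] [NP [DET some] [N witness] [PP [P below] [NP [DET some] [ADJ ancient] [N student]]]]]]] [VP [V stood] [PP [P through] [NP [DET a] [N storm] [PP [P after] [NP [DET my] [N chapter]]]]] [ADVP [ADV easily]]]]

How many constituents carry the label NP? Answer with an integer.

7

The NP constituents are: [NP a frozen wooden committee or my signal in some witness below some ancient student]; [NP a frozen wooden committee]; [NP my signal in some witness below some ancient student]; [NP some witness below some ancient student]; [NP some ancient student]; [NP a storm after my chapter] …. Total: 7.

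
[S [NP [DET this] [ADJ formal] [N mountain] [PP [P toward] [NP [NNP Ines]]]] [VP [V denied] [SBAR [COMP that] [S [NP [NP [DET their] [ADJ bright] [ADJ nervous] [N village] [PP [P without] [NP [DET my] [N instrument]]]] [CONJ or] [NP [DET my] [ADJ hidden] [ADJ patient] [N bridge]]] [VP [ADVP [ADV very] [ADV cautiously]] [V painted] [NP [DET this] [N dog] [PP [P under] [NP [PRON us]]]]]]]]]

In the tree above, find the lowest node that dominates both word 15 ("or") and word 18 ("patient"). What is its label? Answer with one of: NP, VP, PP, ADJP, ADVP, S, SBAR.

Both words fall inside [NP their bright nervous village without my instrument or my hidden patient bridge] (words 8–19), and no smaller constituent contains them both. Label: NP.

NP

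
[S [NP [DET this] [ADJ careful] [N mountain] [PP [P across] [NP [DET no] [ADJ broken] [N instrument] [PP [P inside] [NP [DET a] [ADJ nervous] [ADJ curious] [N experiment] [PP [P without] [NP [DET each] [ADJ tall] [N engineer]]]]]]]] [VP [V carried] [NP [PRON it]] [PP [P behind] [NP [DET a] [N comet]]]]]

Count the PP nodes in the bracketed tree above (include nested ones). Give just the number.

Scanning left to right, an opening `[PP` appears at word positions 4, 8, 13, 19 — 4 in total.

4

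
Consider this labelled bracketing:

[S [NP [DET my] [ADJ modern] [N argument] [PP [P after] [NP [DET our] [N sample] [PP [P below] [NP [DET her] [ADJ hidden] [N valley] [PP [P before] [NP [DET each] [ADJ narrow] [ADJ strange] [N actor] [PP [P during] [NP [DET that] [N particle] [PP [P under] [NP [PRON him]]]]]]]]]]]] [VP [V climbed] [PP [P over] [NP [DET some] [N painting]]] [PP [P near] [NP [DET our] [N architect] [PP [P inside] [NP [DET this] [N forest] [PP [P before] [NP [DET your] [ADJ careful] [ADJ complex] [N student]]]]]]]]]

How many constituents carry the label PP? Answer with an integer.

9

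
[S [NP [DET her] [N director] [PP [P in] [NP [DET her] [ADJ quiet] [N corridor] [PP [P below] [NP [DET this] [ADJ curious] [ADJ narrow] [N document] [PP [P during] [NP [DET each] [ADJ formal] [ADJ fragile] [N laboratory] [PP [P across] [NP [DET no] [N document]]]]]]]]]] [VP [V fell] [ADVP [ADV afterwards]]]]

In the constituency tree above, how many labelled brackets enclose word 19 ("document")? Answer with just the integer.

11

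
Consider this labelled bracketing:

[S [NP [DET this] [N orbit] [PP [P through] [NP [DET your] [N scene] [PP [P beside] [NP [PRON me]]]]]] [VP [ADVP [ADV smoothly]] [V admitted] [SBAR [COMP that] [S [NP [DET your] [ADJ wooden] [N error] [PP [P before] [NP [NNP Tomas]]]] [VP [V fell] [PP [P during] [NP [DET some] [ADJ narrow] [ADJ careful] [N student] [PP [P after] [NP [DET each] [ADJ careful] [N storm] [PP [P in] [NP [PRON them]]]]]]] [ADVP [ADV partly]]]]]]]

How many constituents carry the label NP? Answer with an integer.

The NP constituents are: [NP this orbit through your scene beside me]; [NP your scene beside me]; [NP me]; [NP your wooden error before Tomas]; [NP Tomas]; [NP some narrow careful student after each careful storm in them] …. Total: 8.

8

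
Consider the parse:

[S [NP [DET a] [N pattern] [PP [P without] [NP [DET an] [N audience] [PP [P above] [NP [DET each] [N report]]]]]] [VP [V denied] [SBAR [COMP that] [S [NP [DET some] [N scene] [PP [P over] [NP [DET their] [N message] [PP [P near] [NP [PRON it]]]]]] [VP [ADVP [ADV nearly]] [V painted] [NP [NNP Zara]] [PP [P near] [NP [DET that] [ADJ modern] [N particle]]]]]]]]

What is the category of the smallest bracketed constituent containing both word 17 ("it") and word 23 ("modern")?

S

Word 17 lies under S → VP → SBAR → S → NP → PP → NP → PP → NP → PRON; word 23 lies under S → VP → SBAR → S → VP → PP → NP → ADJ. The lowest shared node is the S.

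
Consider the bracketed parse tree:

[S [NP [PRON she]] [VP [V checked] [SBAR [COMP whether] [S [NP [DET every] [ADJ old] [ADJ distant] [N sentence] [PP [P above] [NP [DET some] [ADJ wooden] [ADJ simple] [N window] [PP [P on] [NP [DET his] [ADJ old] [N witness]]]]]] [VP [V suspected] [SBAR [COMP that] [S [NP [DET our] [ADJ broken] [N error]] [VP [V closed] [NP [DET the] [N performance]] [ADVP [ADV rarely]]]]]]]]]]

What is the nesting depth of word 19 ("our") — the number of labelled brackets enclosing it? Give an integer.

Counting open brackets not yet closed at "our": [S [VP [SBAR [S [VP [SBAR [S [NP [DET = 9.

9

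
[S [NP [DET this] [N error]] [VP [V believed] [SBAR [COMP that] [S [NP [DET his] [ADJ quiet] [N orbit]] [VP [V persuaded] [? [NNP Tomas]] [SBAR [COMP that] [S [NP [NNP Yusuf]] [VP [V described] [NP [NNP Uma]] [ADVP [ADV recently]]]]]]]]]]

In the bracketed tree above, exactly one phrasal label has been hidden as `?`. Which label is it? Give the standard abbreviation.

NP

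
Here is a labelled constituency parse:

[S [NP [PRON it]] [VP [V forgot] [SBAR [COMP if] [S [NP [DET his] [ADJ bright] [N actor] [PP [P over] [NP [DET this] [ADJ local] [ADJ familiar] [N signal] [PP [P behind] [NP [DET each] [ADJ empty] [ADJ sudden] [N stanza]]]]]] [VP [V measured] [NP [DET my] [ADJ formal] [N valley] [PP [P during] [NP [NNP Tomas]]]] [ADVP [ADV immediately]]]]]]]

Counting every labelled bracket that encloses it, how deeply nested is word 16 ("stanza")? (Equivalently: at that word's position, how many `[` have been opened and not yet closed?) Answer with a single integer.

Counting open brackets not yet closed at "stanza": [S [VP [SBAR [S [NP [PP [NP [PP [NP [N = 10.

10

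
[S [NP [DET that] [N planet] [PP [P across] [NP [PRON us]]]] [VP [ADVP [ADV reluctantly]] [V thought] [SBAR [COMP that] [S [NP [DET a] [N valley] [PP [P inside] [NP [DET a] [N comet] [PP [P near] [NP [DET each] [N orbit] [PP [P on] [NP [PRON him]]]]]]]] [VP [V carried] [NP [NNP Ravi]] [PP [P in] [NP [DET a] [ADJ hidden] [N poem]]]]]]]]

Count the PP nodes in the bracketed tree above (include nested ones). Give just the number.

Scanning left to right, an opening `[PP` appears at word positions 3, 10, 13, 16, 20 — 5 in total.

5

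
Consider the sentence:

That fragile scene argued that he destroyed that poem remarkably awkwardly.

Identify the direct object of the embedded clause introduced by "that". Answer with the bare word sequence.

"destroyed" heads the VP of the embedded clause introduced by "that", and "that poem" is its direct object.

that poem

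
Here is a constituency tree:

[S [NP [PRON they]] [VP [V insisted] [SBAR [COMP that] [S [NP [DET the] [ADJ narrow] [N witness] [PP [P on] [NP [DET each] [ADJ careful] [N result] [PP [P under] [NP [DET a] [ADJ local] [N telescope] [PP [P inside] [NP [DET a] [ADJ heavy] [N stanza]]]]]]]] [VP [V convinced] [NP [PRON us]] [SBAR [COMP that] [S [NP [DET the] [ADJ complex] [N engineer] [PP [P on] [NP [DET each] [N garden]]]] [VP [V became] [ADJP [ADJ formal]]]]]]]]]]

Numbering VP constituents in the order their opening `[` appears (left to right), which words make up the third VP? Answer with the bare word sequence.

In left-to-right order the VP constituents are "insisted that the narrow witness on each careful result under a local telescope inside a heavy stanza convinced us that the complex engineer on each garden became formal"; "convinced us that the complex engineer on each garden became formal"; "became formal". Number 3 is "became formal".

became formal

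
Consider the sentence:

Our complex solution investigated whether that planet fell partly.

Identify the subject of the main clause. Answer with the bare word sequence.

our complex solution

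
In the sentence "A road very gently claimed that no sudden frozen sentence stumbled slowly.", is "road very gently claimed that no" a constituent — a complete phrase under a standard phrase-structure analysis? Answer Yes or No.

No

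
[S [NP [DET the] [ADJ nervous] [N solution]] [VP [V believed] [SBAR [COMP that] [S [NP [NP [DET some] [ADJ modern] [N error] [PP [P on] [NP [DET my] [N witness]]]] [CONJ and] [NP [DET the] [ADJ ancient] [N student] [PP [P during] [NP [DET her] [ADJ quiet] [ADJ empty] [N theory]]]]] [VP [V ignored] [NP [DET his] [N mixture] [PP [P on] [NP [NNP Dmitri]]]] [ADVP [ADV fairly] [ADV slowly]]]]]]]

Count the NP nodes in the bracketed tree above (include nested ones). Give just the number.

8

The NP constituents are: [NP the nervous solution]; [NP some modern error on my witness and the ancient student during her quiet empty theory]; [NP some modern error on my witness]; [NP my witness]; [NP the ancient student during her quiet empty theory]; [NP her quiet empty theory] …. Total: 8.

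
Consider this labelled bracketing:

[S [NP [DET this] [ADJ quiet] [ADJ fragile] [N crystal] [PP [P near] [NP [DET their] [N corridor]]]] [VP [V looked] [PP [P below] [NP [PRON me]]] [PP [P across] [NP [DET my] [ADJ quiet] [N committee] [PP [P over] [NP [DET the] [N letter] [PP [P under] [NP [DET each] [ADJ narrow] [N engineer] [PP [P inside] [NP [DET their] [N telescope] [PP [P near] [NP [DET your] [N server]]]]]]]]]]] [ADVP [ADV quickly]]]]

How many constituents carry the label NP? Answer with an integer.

8

Scanning left to right, an opening `[NP` appears at word positions 1, 6, 10, 12, 16, 19, 23, 26 — 8 in total.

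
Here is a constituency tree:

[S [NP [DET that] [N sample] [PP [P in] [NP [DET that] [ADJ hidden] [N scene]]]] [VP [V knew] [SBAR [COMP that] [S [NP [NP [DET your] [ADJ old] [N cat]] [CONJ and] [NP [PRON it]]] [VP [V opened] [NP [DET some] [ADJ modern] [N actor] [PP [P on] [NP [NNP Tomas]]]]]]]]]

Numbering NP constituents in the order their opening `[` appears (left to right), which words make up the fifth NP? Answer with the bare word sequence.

it

Opening `[NP` markers occur at word positions 1, 4, 9, 9, 13, 15, 19; the fifth of these opens the constituent [NP it].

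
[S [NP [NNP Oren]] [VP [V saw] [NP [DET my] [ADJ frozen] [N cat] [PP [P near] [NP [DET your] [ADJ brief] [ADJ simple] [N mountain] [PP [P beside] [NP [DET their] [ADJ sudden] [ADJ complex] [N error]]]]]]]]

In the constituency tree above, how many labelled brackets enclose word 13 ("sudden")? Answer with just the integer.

Path from the root down to the word: S → VP → NP → PP → NP → PP → NP → ADJ. That is 8 enclosing brackets.

8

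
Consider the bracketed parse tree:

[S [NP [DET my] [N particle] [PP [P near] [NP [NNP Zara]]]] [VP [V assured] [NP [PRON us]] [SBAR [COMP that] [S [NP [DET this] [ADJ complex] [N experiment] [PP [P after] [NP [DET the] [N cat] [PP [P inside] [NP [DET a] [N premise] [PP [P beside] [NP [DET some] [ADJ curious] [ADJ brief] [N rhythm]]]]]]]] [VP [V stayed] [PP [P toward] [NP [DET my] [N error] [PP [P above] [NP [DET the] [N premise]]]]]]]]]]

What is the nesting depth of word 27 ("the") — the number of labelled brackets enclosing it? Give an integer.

10

Path from the root down to the word: S → VP → SBAR → S → VP → PP → NP → PP → NP → DET. That is 10 enclosing brackets.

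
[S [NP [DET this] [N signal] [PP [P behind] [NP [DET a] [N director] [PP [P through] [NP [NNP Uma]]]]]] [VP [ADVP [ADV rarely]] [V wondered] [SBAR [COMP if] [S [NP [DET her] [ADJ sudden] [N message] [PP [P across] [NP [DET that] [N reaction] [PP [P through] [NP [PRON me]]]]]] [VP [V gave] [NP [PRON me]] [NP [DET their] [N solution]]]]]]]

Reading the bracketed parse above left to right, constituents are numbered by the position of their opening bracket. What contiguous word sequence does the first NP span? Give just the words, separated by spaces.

In left-to-right order the NP constituents are "this signal behind a director through Uma"; "a director through Uma"; "Uma"; "her sudden message across that reaction through me"; "that reaction through me"; "me"; "me"; "their solution". Number 1 is "this signal behind a director through Uma".

this signal behind a director through Uma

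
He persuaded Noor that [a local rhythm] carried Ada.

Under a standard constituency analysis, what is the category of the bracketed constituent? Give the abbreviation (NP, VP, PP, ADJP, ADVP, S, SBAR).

NP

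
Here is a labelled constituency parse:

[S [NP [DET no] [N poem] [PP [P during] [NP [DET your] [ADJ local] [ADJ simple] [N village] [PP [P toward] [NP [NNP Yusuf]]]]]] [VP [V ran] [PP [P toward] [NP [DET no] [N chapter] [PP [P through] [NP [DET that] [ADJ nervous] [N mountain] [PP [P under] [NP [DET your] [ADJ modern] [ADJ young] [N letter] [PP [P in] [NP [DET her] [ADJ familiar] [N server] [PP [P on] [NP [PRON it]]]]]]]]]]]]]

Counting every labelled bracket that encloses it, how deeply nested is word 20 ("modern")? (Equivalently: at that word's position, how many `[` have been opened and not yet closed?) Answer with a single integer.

9

The word sits inside ADJ, which is inside NP, inside PP, inside NP, inside PP, inside NP, inside PP, inside VP, inside S — 9 brackets in all.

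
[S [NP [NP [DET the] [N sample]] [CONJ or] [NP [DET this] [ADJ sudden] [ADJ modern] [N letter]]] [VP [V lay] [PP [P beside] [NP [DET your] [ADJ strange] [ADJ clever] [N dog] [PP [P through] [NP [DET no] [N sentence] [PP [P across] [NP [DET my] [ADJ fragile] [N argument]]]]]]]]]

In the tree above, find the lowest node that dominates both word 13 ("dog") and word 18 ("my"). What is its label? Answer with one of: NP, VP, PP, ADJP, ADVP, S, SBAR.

Word 13 lies under S → VP → PP → NP → N; word 18 lies under S → VP → PP → NP → PP → NP → PP → NP → DET. The lowest shared node is the NP.

NP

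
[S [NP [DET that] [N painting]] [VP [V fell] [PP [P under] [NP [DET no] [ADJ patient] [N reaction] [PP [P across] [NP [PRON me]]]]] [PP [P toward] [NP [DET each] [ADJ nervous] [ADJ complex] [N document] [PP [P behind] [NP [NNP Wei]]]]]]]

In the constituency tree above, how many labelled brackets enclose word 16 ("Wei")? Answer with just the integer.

Path from the root down to the word: S → VP → PP → NP → PP → NP → NNP. That is 7 enclosing brackets.

7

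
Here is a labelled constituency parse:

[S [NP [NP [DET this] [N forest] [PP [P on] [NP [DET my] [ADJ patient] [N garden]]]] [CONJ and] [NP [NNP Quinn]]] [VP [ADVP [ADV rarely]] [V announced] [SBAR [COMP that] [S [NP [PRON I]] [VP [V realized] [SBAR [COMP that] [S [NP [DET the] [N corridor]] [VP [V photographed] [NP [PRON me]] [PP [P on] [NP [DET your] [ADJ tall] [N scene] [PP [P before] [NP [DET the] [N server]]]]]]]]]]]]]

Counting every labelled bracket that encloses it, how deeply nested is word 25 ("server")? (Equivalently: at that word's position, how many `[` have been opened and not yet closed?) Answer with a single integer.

13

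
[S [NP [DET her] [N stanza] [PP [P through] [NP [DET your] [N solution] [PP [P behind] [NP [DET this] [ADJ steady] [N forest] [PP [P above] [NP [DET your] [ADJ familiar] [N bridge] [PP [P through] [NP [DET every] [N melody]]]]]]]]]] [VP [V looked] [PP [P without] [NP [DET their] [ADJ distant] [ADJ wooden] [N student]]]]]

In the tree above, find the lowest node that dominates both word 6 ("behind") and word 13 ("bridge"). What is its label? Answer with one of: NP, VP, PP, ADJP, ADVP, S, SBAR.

Word 6 lies under S → NP → PP → NP → PP → P; word 13 lies under S → NP → PP → NP → PP → NP → PP → NP → N. The lowest shared node is the PP.

PP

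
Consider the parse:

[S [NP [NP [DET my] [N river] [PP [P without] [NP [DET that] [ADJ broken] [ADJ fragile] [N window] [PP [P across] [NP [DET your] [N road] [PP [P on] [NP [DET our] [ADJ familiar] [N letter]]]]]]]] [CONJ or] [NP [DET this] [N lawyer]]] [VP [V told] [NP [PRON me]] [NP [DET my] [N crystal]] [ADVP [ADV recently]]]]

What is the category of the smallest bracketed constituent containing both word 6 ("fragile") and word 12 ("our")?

NP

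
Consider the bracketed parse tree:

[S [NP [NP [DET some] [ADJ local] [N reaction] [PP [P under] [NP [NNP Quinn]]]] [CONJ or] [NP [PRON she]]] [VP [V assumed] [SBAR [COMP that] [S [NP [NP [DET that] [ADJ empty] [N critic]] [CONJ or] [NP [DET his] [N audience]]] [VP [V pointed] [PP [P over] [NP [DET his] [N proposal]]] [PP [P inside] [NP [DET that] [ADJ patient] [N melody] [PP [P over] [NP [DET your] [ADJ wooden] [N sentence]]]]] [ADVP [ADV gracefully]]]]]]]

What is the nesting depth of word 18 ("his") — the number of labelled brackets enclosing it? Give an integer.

8

Counting open brackets not yet closed at "his": [S [VP [SBAR [S [VP [PP [NP [DET = 8.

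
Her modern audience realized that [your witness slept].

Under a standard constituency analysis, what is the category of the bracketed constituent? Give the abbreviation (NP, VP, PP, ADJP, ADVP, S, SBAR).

The span is built around the head "slept" — a clause (S).

S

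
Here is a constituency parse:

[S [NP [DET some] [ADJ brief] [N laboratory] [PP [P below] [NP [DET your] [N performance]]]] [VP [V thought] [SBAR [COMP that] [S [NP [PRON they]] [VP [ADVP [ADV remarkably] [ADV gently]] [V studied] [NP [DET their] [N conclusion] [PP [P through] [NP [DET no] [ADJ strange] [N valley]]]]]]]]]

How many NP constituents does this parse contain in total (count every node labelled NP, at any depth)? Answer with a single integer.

5

Listing each NP by its span: [NP some brief laboratory below your performance]; [NP your performance]; [NP they]; [NP their conclusion through no strange valley]; [NP no strange valley] — that makes 5.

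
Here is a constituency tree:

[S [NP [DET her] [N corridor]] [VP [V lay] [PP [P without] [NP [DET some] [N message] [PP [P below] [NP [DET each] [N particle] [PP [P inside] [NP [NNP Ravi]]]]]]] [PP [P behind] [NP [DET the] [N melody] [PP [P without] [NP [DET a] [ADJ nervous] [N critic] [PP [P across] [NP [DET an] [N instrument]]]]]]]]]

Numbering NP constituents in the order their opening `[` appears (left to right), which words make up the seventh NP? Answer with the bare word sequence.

The NP opening brackets appear, in order, over: "her corridor"; "some message below each particle inside Ravi"; "each particle inside Ravi"; "Ravi"; "the melody without a nervous critic across an instrument"; "a nervous critic across an instrument"; "an instrument". The seventh one spans "an instrument".

an instrument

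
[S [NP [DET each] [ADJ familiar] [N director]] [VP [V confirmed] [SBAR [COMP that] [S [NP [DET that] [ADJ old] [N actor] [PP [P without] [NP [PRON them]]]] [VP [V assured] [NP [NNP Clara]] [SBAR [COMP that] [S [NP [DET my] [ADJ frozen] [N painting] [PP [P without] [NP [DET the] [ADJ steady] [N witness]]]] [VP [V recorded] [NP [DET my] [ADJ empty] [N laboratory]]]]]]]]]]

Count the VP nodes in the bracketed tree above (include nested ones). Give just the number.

Scanning left to right, an opening `[VP` appears at word positions 4, 11, 21 — 3 in total.

3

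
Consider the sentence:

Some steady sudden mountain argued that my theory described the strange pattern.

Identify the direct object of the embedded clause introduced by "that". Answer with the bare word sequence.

the strange pattern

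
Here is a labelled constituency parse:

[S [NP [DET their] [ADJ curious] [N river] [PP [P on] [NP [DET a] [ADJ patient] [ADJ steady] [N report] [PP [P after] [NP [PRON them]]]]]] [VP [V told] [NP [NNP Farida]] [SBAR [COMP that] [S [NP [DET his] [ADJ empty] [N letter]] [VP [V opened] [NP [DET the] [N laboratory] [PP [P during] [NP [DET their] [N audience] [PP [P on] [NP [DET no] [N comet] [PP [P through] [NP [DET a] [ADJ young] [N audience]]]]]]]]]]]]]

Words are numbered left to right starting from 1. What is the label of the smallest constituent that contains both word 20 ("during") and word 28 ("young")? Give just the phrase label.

PP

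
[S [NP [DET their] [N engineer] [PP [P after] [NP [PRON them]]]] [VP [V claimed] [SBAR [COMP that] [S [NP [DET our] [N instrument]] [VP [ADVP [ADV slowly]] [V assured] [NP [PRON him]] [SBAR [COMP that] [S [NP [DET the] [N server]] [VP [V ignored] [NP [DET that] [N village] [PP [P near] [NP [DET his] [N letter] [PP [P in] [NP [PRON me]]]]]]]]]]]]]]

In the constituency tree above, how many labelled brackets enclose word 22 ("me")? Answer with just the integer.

Counting open brackets not yet closed at "me": [S [VP [SBAR [S [VP [SBAR [S [VP [NP [PP [NP [PP [NP [PRON = 14.

14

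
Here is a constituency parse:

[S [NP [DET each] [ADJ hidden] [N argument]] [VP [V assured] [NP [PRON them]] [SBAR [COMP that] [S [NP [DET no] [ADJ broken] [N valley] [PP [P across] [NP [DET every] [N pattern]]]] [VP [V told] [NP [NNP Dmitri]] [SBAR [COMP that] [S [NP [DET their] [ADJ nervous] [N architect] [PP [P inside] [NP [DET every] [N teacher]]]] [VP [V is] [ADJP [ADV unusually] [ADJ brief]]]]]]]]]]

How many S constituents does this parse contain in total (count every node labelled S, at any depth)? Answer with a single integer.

3

Scanning left to right, an opening `[S` appears at word positions 1, 7, 16 — 3 in total.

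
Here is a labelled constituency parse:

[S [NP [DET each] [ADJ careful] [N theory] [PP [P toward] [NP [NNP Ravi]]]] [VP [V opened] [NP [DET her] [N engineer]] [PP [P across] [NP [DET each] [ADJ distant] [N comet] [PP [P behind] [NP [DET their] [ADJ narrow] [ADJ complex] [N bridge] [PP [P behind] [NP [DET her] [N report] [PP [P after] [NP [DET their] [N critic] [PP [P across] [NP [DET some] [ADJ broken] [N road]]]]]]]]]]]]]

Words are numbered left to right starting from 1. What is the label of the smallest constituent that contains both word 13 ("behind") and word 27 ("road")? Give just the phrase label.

PP

The smallest bracket enclosing both words is [PP behind their narrow complex bridge behind her report after their critic across some broken road], so the label is PP.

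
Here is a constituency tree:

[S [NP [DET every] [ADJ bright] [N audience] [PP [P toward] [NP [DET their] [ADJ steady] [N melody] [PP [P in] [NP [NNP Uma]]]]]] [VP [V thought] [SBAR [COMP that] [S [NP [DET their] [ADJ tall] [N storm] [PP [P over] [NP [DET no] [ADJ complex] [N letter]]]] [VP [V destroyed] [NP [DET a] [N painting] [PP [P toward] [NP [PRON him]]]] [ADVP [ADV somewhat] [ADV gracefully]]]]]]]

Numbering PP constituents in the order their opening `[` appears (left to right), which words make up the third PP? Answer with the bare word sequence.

over no complex letter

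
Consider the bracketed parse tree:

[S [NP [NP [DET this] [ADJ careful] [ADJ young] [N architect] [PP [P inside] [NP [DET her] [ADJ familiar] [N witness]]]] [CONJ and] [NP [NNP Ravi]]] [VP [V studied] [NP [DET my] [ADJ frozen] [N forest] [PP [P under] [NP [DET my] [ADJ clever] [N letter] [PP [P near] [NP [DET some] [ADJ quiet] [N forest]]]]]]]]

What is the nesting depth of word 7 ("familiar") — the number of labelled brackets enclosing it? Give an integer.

6

Counting open brackets not yet closed at "familiar": [S [NP [NP [PP [NP [ADJ = 6.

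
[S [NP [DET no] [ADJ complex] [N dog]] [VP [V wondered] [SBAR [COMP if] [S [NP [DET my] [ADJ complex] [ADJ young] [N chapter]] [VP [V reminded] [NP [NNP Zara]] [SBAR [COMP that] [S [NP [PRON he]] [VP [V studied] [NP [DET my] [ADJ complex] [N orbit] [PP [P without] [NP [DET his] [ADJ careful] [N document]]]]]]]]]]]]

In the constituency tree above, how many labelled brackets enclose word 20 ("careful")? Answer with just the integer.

Counting open brackets not yet closed at "careful": [S [VP [SBAR [S [VP [SBAR [S [VP [NP [PP [NP [ADJ = 12.

12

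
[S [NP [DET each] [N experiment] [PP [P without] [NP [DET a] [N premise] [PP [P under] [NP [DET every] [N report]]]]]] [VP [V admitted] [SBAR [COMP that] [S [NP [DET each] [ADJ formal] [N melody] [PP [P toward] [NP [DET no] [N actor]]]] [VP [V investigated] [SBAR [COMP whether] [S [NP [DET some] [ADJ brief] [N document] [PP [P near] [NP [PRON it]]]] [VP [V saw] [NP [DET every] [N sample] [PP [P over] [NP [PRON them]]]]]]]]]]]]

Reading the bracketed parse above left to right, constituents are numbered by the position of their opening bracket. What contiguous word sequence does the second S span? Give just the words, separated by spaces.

each formal melody toward no actor investigated whether some brief document near it saw every sample over them

In left-to-right order the S constituents are "each experiment without a premise under every report admitted that each formal melody toward no actor investigated whether some brief document near it saw every sample over them"; "each formal melody toward no actor investigated whether some brief document near it saw every sample over them"; "some brief document near it saw every sample over them". Number 2 is "each formal melody toward no actor investigated whether some brief document near it saw every sample over them".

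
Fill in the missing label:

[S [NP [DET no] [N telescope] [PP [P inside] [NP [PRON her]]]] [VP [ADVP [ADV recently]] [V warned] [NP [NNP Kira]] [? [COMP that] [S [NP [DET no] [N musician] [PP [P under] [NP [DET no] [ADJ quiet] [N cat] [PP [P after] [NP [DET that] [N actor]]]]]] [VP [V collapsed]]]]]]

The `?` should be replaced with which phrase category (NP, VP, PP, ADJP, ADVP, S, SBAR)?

SBAR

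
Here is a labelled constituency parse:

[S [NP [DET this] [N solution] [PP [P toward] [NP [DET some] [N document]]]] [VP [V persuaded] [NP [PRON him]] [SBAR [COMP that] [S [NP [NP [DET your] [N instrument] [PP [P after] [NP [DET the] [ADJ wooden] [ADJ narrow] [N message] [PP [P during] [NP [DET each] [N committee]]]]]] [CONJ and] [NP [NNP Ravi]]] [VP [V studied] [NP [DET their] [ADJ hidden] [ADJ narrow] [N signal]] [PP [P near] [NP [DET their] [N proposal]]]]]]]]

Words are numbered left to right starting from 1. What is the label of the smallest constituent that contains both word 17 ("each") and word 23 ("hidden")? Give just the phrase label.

Word 17 lies under S → VP → SBAR → S → NP → NP → PP → NP → PP → NP → DET; word 23 lies under S → VP → SBAR → S → VP → NP → ADJ. The lowest shared node is the S.

S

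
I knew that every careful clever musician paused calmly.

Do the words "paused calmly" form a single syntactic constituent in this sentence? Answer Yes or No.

These words form the whole verb phrase headed by "paused", so yes — one constituent.

Yes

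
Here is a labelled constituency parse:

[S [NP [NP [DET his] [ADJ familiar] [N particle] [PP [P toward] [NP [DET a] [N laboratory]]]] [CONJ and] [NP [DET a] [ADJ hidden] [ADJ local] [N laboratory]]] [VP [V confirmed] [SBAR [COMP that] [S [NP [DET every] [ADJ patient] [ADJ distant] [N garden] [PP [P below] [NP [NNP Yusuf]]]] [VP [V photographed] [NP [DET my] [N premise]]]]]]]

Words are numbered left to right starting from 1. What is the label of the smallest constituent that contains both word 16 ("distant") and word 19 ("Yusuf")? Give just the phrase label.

Both words fall inside [NP every patient distant garden below Yusuf] (words 14–19), and no smaller constituent contains them both. Label: NP.

NP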